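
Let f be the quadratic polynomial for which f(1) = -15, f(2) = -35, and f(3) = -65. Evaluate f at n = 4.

Write f(n) = an^2 + bn + c. Substituting each data point gives a linear system:
  a + b + c = -15
  4a + 2b + c = -35
  9a + 3b + c = -65
Solving the system yields a = -5, b = -5, c = -5.
So f(n) = -5n^2 - 5n - 5.
Then f(4) = -105.

-105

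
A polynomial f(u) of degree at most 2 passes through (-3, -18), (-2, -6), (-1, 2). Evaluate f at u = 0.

Using the Lagrange interpolation formula with nodes -3, -2, -1:
  L_0(u) = (u + 2)(u + 1) / 2
  L_1(u) = (u + 3)(u + 1) / -1
  L_2(u) = (u + 3)(u + 2) / 2
Then f(u) = -18·L_0(u) - 6·L_1(u) + 2·L_2(u).
Expanding and collecting terms gives f(u) = -2u^2 + 2u + 6.
Evaluating at u = 0: f(0) = 6.

6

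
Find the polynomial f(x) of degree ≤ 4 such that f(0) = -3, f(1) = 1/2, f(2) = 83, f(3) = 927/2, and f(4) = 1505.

Using the Lagrange interpolation formula with nodes 0, 1, 2, 3, 4:
  L_0(x) = (x - 1)(x - 2)(x - 3)(x - 4) / 24
  L_1(x) = x(x - 2)(x - 3)(x - 4) / -6
  L_2(x) = x(x - 1)(x - 3)(x - 4) / 4
  L_3(x) = x(x - 1)(x - 2)(x - 4) / -6
  L_4(x) = x(x - 1)(x - 2)(x - 3) / 24
Then f(x) = -3·L_0(x) + 1/2·L_1(x) + 83·L_2(x) + 927/2·L_3(x) + 1505·L_4(x).
Expanding and collecting terms gives f(x) = 6x^4 + (1/2)x^3 - 4x^2 + x - 3.
Check: f(2) = 83. ✓

f(x) = 6x^4 + (1/2)x^3 - 4x^2 + x - 3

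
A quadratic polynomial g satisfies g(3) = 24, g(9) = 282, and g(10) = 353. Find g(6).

117

Using the Lagrange interpolation formula with nodes 3, 9, 10:
  L_0(s) = (s - 9)(s - 10) / 42
  L_1(s) = (s - 3)(s - 10) / -6
  L_2(s) = (s - 3)(s - 9) / 7
Then g(s) = 24·L_0(s) + 282·L_1(s) + 353·L_2(s).
Expanding and collecting terms gives g(s) = 4s^2 - 5s + 3.
Evaluating at s = 6: g(6) = 117.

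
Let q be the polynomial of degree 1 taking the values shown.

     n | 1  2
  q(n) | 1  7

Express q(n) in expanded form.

Write q(n) = an + b. Substituting each data point gives a linear system:
  a + b = 1
  2a + b = 7
Solving the system yields a = 6, b = -5.
So q(n) = 6n - 5.
Check: q(2) = 7. ✓

q(n) = 6n - 5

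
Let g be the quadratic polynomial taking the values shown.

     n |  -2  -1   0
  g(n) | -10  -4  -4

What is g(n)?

g(n) = -3n^2 - 3n - 4

Using the Lagrange interpolation formula with nodes -2, -1, 0:
  L_0(n) = (n + 1)n / 2
  L_1(n) = (n + 2)n / -1
  L_2(n) = (n + 2)(n + 1) / 2
Then g(n) = -10·L_0(n) - 4·L_1(n) - 4·L_2(n).
Expanding and collecting terms gives g(n) = -3n² - 3n - 4.
Check: g(-1) = -4. ✓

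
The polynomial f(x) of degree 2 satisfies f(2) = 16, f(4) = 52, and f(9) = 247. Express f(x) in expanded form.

f(x) = 3x^2 + 4

Using the Lagrange interpolation formula with nodes 2, 4, 9:
  L_0(x) = (x - 4)(x - 9) / 14
  L_1(x) = (x - 2)(x - 9) / -10
  L_2(x) = (x - 2)(x - 4) / 35
Then f(x) = 16·L_0(x) + 52·L_1(x) + 247·L_2(x).
Expanding and collecting terms gives f(x) = 3x² + 4.
Check: f(2) = 16. ✓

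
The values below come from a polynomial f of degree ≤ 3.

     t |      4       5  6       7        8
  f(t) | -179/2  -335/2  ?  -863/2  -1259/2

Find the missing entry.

The 4 known points determine the degree-3 polynomial uniquely.
Write f(t) = at^3 + bt^2 + ct + d. Substituting each data point gives a linear system:
  64a + 16b + 4c + d = -179/2
  125a + 25b + 5c + d = -335/2
  343a + 49b + 7c + d = -863/2
  512a + 64b + 8c + d = -1259/2
Solving the system yields a = -1, b = -2, c = 1, d = 5/2.
So f(t) = -t^3 - 2t^2 + t + 5/2.
Then f(6) = -559/2.

-559/2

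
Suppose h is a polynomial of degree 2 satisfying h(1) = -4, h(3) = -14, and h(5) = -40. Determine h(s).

h(s) = -2s^2 + 3s - 5

Using the Lagrange interpolation formula with nodes 1, 3, 5:
  L_0(s) = (s - 3)(s - 5) / 8
  L_1(s) = (s - 1)(s - 5) / -4
  L_2(s) = (s - 1)(s - 3) / 8
Then h(s) = -4·L_0(s) - 14·L_1(s) - 40·L_2(s).
Expanding and collecting terms gives h(s) = -2s^2 + 3s - 5.
Check: h(3) = -14. ✓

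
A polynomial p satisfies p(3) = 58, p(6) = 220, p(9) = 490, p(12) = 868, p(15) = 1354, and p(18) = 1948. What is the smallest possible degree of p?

2

Forward differences of the values at t = 3, 6, 9, 12, 15, 18:
  p  : 58  220  490  868  1354  1948
  Δ  : 162  270  378  486  594
  Δ^2: 108  108  108  108
  Δ^3: 0  0  0
  Δ^4: 0  0
  Δ^5: 0
The second differences are constant (108) and nonzero, while all higher differences vanish, so the minimal degree is 2.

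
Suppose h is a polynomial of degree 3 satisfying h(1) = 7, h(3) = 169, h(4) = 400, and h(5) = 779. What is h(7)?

2125

Write h(t) = at^3 + bt^2 + ct + d. Substituting each data point gives a linear system:
  a + b + c + d = 7
  27a + 9b + 3c + d = 169
  64a + 16b + 4c + d = 400
  125a + 25b + 5c + d = 779
Solving the system yields a = 6, b = 2, c = -5, d = 4.
So h(t) = 6t³ + 2t² - 5t + 4.
Then h(7) = 2125.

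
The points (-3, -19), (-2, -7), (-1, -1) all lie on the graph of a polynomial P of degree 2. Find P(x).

Using the Lagrange interpolation formula with nodes -3, -2, -1:
  L_0(x) = (x + 2)(x + 1) / 2
  L_1(x) = (x + 3)(x + 1) / -1
  L_2(x) = (x + 3)(x + 2) / 2
Then P(x) = -19·L_0(x) - 7·L_1(x) - 1·L_2(x).
Expanding and collecting terms gives P(x) = -3x² - 3x - 1.
Check: P(-3) = -19. ✓

P(x) = -3x^2 - 3x - 1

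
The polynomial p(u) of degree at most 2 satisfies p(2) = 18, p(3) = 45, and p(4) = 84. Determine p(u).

Using the Lagrange interpolation formula with nodes 2, 3, 4:
  L_0(u) = (u - 3)(u - 4) / 2
  L_1(u) = (u - 2)(u - 4) / -1
  L_2(u) = (u - 2)(u - 3) / 2
Then p(u) = 18·L_0(u) + 45·L_1(u) + 84·L_2(u).
Expanding and collecting terms gives p(u) = 6u^2 - 3u.
Check: p(4) = 84. ✓

p(u) = 6u^2 - 3u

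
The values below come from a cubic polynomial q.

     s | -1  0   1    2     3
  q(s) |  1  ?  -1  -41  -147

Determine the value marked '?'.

The 4 known points determine the degree-3 polynomial uniquely.
Write q(s) = as^3 + bs^2 + cs + d. Substituting each data point gives a linear system:
  -a + b - c + d = 1
  a + b + c + d = -1
  8a + 4b + 2c + d = -41
  27a + 9b + 3c + d = -147
Solving the system yields a = -5, b = -3, c = 4, d = 3.
So q(s) = -5s³ - 3s² + 4s + 3.
Then q(0) = 3.

3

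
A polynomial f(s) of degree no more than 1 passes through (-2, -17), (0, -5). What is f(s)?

Write f(s) = as + b. Substituting each data point gives a linear system:
  -2a + b = -17
  b = -5
Solving the system yields a = 6, b = -5.
So f(s) = 6s - 5.
Check: f(-2) = -17. ✓

f(s) = 6s - 5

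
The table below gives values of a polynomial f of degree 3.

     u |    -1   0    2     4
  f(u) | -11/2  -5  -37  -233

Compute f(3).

Write f(u) = au^3 + bu^2 + cu + d. Substituting each data point gives a linear system:
  -a + b - c + d = -11/2
  d = -5
  8a + 4b + 2c + d = -37
  64a + 16b + 4c + d = -233
Solving the system yields a = -3, b = -5/2, c = 1, d = -5.
So f(u) = -3u^3 - (5/2)u^2 + u - 5.
Then f(3) = -211/2.

-211/2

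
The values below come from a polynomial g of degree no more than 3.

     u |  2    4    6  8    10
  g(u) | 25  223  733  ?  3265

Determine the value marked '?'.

1699

The 4 known points determine the degree-3 polynomial uniquely.
Write g(u) = au^3 + bu^2 + cu + d. Substituting each data point gives a linear system:
  8a + 4b + 2c + d = 25
  64a + 16b + 4c + d = 223
  216a + 36b + 6c + d = 733
  1000a + 100b + 10c + d = 3265
Solving the system yields a = 3, b = 3, c = -3, d = -5.
So g(u) = 3u³ + 3u² - 3u - 5.
Then g(8) = 1699.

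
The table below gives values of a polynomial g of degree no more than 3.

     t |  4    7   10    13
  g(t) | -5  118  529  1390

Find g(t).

Write g(t) = at^3 + bt^2 + ct + d. Substituting each data point gives a linear system:
  64a + 16b + 4c + d = -5
  343a + 49b + 7c + d = 118
  1000a + 100b + 10c + d = 529
  2197a + 169b + 13c + d = 1390
Solving the system yields a = 1, b = -5, c = 3, d = -1.
So g(t) = t^3 - 5t^2 + 3t - 1.
Check: g(4) = -5. ✓

g(t) = t^3 - 5t^2 + 3t - 1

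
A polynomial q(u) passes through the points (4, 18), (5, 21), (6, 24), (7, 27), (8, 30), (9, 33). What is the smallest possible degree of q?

Forward differences of the values at u = 4, 5, 6, 7, 8, 9:
  q  : 18  21  24  27  30  33
  Δ  : 3  3  3  3  3
  Δ^2: 0  0  0  0
  Δ^3: 0  0  0
  Δ^4: 0  0
  Δ^5: 0
The first differences are constant (3) and nonzero, while all higher differences vanish, so the minimal degree is 1.

1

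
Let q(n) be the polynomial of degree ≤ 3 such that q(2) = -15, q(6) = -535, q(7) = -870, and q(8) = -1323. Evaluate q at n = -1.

Write q(n) = an^3 + bn^2 + cn + d. Substituting each data point gives a linear system:
  8a + 4b + 2c + d = -15
  216a + 36b + 6c + d = -535
  343a + 49b + 7c + d = -870
  512a + 64b + 8c + d = -1323
Solving the system yields a = -3, b = 4, c = -6, d = 5.
So q(n) = -3n³ + 4n² - 6n + 5.
Then q(-1) = 18.

18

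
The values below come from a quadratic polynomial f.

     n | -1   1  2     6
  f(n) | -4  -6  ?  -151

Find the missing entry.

-19

The 3 known points determine the degree-2 polynomial uniquely.
Write f(n) = an^2 + bn + c. Substituting each data point gives a linear system:
  a - b + c = -4
  a + b + c = -6
  36a + 6b + c = -151
Solving the system yields a = -4, b = -1, c = -1.
So f(n) = -4n² - n - 1.
Then f(2) = -19.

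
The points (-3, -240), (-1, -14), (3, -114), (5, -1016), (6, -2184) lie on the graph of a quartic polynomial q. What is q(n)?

Write q(n) = an^4 + bn^3 + cn^2 + dn + e. Substituting each data point gives a linear system:
  81a - 27b + 9c - 3d + e = -240
  a - b + c - d + e = -14
  81a + 27b + 9c + 3d + e = -114
  625a + 125b + 25c + 5d + e = -1016
  1296a + 216b + 36c + 6d + e = -2184
Solving the system yields a = -2, b = 2, c = -1, d = 3, e = -6.
So q(n) = -2n^4 + 2n^3 - n^2 + 3n - 6.
Check: q(5) = -1016. ✓

q(n) = -2n^4 + 2n^3 - n^2 + 3n - 6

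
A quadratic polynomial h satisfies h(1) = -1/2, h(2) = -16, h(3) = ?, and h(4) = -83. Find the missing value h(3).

-87/2

On equispaced nodes a degree-2 polynomial has vanishing third forward difference, so
  - h(1) + 3·h(2) - 3·h(3) + h(4) = 0.
Substituting the known values and solving for h(3):
  -3·h(3) = 261/2
  h(3) = -87/2.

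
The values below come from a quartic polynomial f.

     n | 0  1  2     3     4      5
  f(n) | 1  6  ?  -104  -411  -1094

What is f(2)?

-5

The 5 known points determine the degree-4 polynomial uniquely.
Write f(n) = an^4 + bn^3 + cn^2 + dn + e. Substituting each data point gives a linear system:
  e = 1
  a + b + c + d + e = 6
  81a + 27b + 9c + 3d + e = -104
  256a + 64b + 16c + 4d + e = -411
  625a + 125b + 25c + 5d + e = -1094
Solving the system yields a = -2, b = 0, c = 6, d = 1, e = 1.
So f(n) = -2n⁴ + 6n² + n + 1.
Then f(2) = -5.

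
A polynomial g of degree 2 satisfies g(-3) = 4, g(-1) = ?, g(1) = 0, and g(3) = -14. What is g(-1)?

6

On equispaced nodes a degree-2 polynomial has vanishing third forward difference, so
  - g(-3) + 3·g(-1) - 3·g(1) + g(3) = 0.
Substituting the known values and solving for g(-1):
  3·g(-1) = 18
  g(-1) = 6.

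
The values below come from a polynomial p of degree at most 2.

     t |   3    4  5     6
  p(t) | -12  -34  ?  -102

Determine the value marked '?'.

-64

On equispaced nodes a degree-2 polynomial has vanishing third forward difference, so
  - p(3) + 3·p(4) - 3·p(5) + p(6) = 0.
Substituting the known values and solving for p(5):
  -3·p(5) = 192
  p(5) = -64.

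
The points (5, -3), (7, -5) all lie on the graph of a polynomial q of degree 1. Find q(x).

q(x) = -x + 2

Write q(x) = ax + b. Substituting each data point gives a linear system:
  5a + b = -3
  7a + b = -5
Solving the system yields a = -1, b = 2.
So q(x) = -x + 2.
Check: q(7) = -5. ✓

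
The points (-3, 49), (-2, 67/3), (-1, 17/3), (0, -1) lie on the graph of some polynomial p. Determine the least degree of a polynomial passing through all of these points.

Forward differences of the values at s = -3, -2, -1, 0:
  p  : 49  67/3  17/3  -1
  Δ  : -80/3  -50/3  -20/3
  Δ^2: 10  10
  Δ^3: 0
The second differences are constant (10) and nonzero, while all higher differences vanish, so the minimal degree is 2.

2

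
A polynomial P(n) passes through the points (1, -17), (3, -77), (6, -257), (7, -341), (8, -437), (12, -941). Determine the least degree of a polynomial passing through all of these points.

Divided differences on the nodes 1, 3, 6, 7, 8, 12:
  order 0: -17  -77  -257  -341  -437  -941
  order 1: -30  -60  -84  -96  -126
  order 2: -6  -6  -6  -6
  order 3: 0  0  0
  order 4: 0  0
  order 5: 0
The order-2 divided differences are all -6 (nonzero) and every higher order vanishes, so the data lies on a polynomial of degree exactly 2.

2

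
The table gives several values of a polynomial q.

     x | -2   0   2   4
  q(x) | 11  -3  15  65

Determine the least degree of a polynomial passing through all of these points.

2

Forward differences of the values at x = -2, 0, 2, 4:
  q  : 11  -3  15  65
  Δ  : -14  18  50
  Δ^2: 32  32
  Δ^3: 0
The second differences are constant (32) and nonzero, while all higher differences vanish, so the minimal degree is 2.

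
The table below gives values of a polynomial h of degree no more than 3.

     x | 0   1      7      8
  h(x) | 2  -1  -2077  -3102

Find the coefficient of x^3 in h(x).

-6

Write h(x) = ax^3 + bx^2 + cx + d. Substituting each data point gives a linear system:
  d = 2
  a + b + c + d = -1
  343a + 49b + 7c + d = -2077
  512a + 64b + 8c + d = -3102
Solving the system yields a = -6, b = -1, c = 4, d = 2.
So h(x) = -6x^3 - x^2 + 4x + 2.
The leading coefficient is -6.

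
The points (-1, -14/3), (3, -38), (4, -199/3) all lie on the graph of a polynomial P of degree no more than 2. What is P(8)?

-779/3

Using the Lagrange interpolation formula with nodes -1, 3, 4:
  L_0(u) = (u - 3)(u - 4) / 20
  L_1(u) = (u + 1)(u - 4) / -4
  L_2(u) = (u + 1)(u - 3) / 5
Then P(u) = -14/3·L_0(u) - 38·L_1(u) - 199/3·L_2(u).
Expanding and collecting terms gives P(u) = -4u² - (1/3)u - 1.
Evaluating at u = 8: P(8) = -779/3.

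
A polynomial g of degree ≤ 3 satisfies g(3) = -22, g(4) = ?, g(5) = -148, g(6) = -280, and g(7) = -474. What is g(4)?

-66

The 4 known points determine the degree-3 polynomial uniquely.
Write g(x) = ax^3 + bx^2 + cx + d. Substituting each data point gives a linear system:
  27a + 9b + 3c + d = -22
  125a + 25b + 5c + d = -148
  216a + 36b + 6c + d = -280
  343a + 49b + 7c + d = -474
Solving the system yields a = -2, b = 5, c = -5, d = 2.
So g(x) = -2x^3 + 5x^2 - 5x + 2.
Then g(4) = -66.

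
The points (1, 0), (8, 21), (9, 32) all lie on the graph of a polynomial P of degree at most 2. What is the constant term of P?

Write P(u) = au^2 + bu + c. Substituting each data point gives a linear system:
  a + b + c = 0
  64a + 8b + c = 21
  81a + 9b + c = 32
Solving the system yields a = 1, b = -6, c = 5.
So P(u) = u^2 - 6u + 5.
The constant term is 5.

5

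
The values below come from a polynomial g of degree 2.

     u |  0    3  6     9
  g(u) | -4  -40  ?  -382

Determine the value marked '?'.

-166

On equispaced nodes a degree-2 polynomial has vanishing third forward difference, so
  - g(0) + 3·g(3) - 3·g(6) + g(9) = 0.
Substituting the known values and solving for g(6):
  -3·g(6) = 498
  g(6) = -166.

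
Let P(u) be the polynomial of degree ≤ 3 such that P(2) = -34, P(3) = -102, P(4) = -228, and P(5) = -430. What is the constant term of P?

0

Write P(u) = au^3 + bu^2 + cu + d. Substituting each data point gives a linear system:
  8a + 4b + 2c + d = -34
  27a + 9b + 3c + d = -102
  64a + 16b + 4c + d = -228
  125a + 25b + 5c + d = -430
Solving the system yields a = -3, b = -2, c = -1, d = 0.
So P(u) = -3u^3 - 2u^2 - u.
The constant term is 0.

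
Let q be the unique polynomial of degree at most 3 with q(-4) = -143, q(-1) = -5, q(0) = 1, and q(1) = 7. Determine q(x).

Using the Lagrange interpolation formula with nodes -4, -1, 0, 1:
  L_0(x) = (x + 1)x(x - 1) / -60
  L_1(x) = (x + 4)x(x - 1) / 6
  L_2(x) = (x + 4)(x + 1)(x - 1) / -4
  L_3(x) = (x + 4)(x + 1)x / 10
Then q(x) = -143·L_0(x) - 5·L_1(x) + 1·L_2(x) + 7·L_3(x).
Expanding and collecting terms gives q(x) = 2x^3 + 4x + 1.
Check: q(0) = 1. ✓

q(x) = 2x^3 + 4x + 1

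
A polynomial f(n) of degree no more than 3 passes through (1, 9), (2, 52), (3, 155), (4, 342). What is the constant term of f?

Write f(n) = an^3 + bn^2 + cn + d. Substituting each data point gives a linear system:
  a + b + c + d = 9
  8a + 4b + 2c + d = 52
  27a + 9b + 3c + d = 155
  64a + 16b + 4c + d = 342
Solving the system yields a = 4, b = 6, c = -3, d = 2.
So f(n) = 4n³ + 6n² - 3n + 2.
The constant term is 2.

2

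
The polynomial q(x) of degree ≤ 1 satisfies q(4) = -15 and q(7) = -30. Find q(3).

-10

Using the Lagrange interpolation formula with nodes 4, 7:
  L_0(x) = (x - 7) / -3
  L_1(x) = (x - 4) / 3
Then q(x) = -15·L_0(x) - 30·L_1(x).
Expanding and collecting terms gives q(x) = -5x + 5.
Evaluating at x = 3: q(3) = -10.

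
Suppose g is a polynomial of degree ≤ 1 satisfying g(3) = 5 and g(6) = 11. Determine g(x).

g(x) = 2x - 1

Write g(x) = ax + b. Substituting each data point gives a linear system:
  3a + b = 5
  6a + b = 11
Solving the system yields a = 2, b = -1.
So g(x) = 2x - 1.
Check: g(3) = 5. ✓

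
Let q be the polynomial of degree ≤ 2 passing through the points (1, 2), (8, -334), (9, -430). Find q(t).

q(t) = -6t^2 + 6t + 2

Using the Lagrange interpolation formula with nodes 1, 8, 9:
  L_0(t) = (t - 8)(t - 9) / 56
  L_1(t) = (t - 1)(t - 9) / -7
  L_2(t) = (t - 1)(t - 8) / 8
Then q(t) = 2·L_0(t) - 334·L_1(t) - 430·L_2(t).
Expanding and collecting terms gives q(t) = -6t² + 6t + 2.
Check: q(9) = -430. ✓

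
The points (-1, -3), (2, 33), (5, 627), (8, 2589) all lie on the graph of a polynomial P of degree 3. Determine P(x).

Write P(x) = ax^3 + bx^2 + cx + d. Substituting each data point gives a linear system:
  -a + b - c + d = -3
  8a + 4b + 2c + d = 33
  125a + 25b + 5c + d = 627
  512a + 64b + 8c + d = 2589
Solving the system yields a = 5, b = 1, c = -4, d = -3.
So P(x) = 5x^3 + x^2 - 4x - 3.
Check: P(5) = 627. ✓

P(x) = 5x^3 + x^2 - 4x - 3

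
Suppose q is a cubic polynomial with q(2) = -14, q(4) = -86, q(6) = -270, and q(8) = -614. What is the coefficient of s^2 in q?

-2

Write q(s) = as^3 + bs^2 + cs + d. Substituting each data point gives a linear system:
  8a + 4b + 2c + d = -14
  64a + 16b + 4c + d = -86
  216a + 36b + 6c + d = -270
  512a + 64b + 8c + d = -614
Solving the system yields a = -1, b = -2, c = 4, d = -6.
So q(s) = -s³ - 2s² + 4s - 6.
The coefficient of s^2 is -2.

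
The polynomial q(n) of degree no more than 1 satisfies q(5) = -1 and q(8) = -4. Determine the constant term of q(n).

Write q(n) = an + b. Substituting each data point gives a linear system:
  5a + b = -1
  8a + b = -4
Solving the system yields a = -1, b = 4.
So q(n) = -n + 4.
The constant term is 4.

4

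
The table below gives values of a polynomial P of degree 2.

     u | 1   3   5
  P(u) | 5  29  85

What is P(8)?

Using the Lagrange interpolation formula with nodes 1, 3, 5:
  L_0(u) = (u - 3)(u - 5) / 8
  L_1(u) = (u - 1)(u - 5) / -4
  L_2(u) = (u - 1)(u - 3) / 8
Then P(u) = 5·L_0(u) + 29·L_1(u) + 85·L_2(u).
Expanding and collecting terms gives P(u) = 4u^2 - 4u + 5.
Evaluating at u = 8: P(8) = 229.

229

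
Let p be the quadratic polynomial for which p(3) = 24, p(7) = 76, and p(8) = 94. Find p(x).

p(x) = x^2 + 3x + 6

Write p(x) = ax^2 + bx + c. Substituting each data point gives a linear system:
  9a + 3b + c = 24
  49a + 7b + c = 76
  64a + 8b + c = 94
Solving the system yields a = 1, b = 3, c = 6.
So p(x) = x^2 + 3x + 6.
Check: p(8) = 94. ✓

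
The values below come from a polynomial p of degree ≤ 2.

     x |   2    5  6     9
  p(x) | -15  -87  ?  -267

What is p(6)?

The 3 known points determine the degree-2 polynomial uniquely.
Write p(x) = ax^2 + bx + c. Substituting each data point gives a linear system:
  4a + 2b + c = -15
  25a + 5b + c = -87
  81a + 9b + c = -267
Solving the system yields a = -3, b = -3, c = 3.
So p(x) = -3x^2 - 3x + 3.
Then p(6) = -123.

-123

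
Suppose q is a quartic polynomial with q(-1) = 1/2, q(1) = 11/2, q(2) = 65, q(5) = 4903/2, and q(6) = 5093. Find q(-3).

655/2

Write q(x) = ax^4 + bx^3 + cx^2 + dx + e. Substituting each data point gives a linear system:
  a - b + c - d + e = 1/2
  a + b + c + d + e = 11/2
  16a + 8b + 4c + 2d + e = 65
  625a + 125b + 25c + 5d + e = 4903/2
  1296a + 216b + 36c + 6d + e = 5093
Solving the system yields a = 4, b = -1/2, c = 0, d = 3, e = -1.
So q(x) = 4x⁴ - (1/2)x³ + 3x - 1.
Then q(-3) = 655/2.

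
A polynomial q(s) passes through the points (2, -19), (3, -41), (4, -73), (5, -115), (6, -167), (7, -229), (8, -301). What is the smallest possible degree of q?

2

Forward differences of the values at s = 2, 3, 4, 5, 6, 7, 8:
  q  : -19  -41  -73  -115  -167  -229  -301
  Δ  : -22  -32  -42  -52  -62  -72
  Δ^2: -10  -10  -10  -10  -10
  Δ^3: 0  0  0  0
  Δ^4: 0  0  0
  Δ^5: 0  0
  Δ^6: 0
The second differences are constant (-10) and nonzero, while all higher differences vanish, so the minimal degree is 2.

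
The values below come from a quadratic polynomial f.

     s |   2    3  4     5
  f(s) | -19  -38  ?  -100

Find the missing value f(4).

-65

On equispaced nodes a degree-2 polynomial has vanishing third forward difference, so
  - f(2) + 3·f(3) - 3·f(4) + f(5) = 0.
Substituting the known values and solving for f(4):
  -3·f(4) = 195
  f(4) = -65.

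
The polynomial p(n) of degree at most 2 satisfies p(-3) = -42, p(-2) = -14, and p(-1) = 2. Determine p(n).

p(n) = -6n^2 - 2n + 6

Write p(n) = an^2 + bn + c. Substituting each data point gives a linear system:
  9a - 3b + c = -42
  4a - 2b + c = -14
  a - b + c = 2
Solving the system yields a = -6, b = -2, c = 6.
So p(n) = -6n^2 - 2n + 6.
Check: p(-3) = -42. ✓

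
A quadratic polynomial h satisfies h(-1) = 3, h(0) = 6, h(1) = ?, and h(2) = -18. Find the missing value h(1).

On equispaced nodes a degree-2 polynomial has vanishing third forward difference, so
  - h(-1) + 3·h(0) - 3·h(1) + h(2) = 0.
Substituting the known values and solving for h(1):
  -3·h(1) = 3
  h(1) = -1.

-1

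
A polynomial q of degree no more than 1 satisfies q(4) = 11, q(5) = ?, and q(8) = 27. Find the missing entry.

15

The 2 known points determine the degree-1 polynomial uniquely.
Write q(n) = an + b. Substituting each data point gives a linear system:
  4a + b = 11
  8a + b = 27
Solving the system yields a = 4, b = -5.
So q(n) = 4n - 5.
Then q(5) = 15.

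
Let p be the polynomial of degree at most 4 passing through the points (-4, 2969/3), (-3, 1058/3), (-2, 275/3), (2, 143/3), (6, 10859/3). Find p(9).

55814/3

Using the Lagrange interpolation formula with nodes -4, -3, -2, 2, 6:
  L_0(n) = (n + 3)(n + 2)(n - 2)(n - 6) / 120
  L_1(n) = (n + 4)(n + 2)(n - 2)(n - 6) / -45
  L_2(n) = (n + 4)(n + 3)(n - 2)(n - 6) / 64
  L_3(n) = (n + 4)(n + 3)(n + 2)(n - 6) / -480
  L_4(n) = (n + 4)(n + 3)(n + 2)(n - 2) / 2880
Then p(n) = 2969/3·L_0(n) + 1058/3·L_1(n) + 275/3·L_2(n) + 143/3·L_3(n) + 10859/3·L_4(n).
Expanding and collecting terms gives p(n) = 3n^4 - 2n^3 + 5n^2 - 3n + 5/3.
Evaluating at n = 9: p(9) = 55814/3.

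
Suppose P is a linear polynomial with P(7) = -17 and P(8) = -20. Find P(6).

-14

Write P(x) = ax + b. Substituting each data point gives a linear system:
  7a + b = -17
  8a + b = -20
Solving the system yields a = -3, b = 4.
So P(x) = -3x + 4.
Then P(6) = -14.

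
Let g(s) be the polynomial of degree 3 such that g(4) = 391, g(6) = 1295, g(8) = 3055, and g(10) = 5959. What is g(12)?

10295

Forward differences of the values at s = 4, 6, 8, 10:
  g  : 391  1295  3055  5959
  Δ  : 904  1760  2904
  Δ^2: 856  1144
  Δ^3: 288
The third differences are constant, confirming degree 3.
Interpolating (Newton forward form) and evaluating at s = 12 gives g(12) = 10295.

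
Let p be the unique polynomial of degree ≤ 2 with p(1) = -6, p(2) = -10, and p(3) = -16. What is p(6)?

-46

Write p(u) = au^2 + bu + c. Substituting each data point gives a linear system:
  a + b + c = -6
  4a + 2b + c = -10
  9a + 3b + c = -16
Solving the system yields a = -1, b = -1, c = -4.
So p(u) = -u^2 - u - 4.
Then p(6) = -46.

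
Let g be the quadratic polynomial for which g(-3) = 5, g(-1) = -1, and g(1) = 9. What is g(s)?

Write g(s) = as^2 + bs + c. Substituting each data point gives a linear system:
  9a - 3b + c = 5
  a - b + c = -1
  a + b + c = 9
Solving the system yields a = 2, b = 5, c = 2.
So g(s) = 2s^2 + 5s + 2.
Check: g(-3) = 5. ✓

g(s) = 2s^2 + 5s + 2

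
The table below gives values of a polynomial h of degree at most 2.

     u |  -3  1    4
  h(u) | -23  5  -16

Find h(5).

Using the Lagrange interpolation formula with nodes -3, 1, 4:
  L_0(u) = (u - 1)(u - 4) / 28
  L_1(u) = (u + 3)(u - 4) / -12
  L_2(u) = (u + 3)(u - 1) / 21
Then h(u) = -23·L_0(u) + 5·L_1(u) - 16·L_2(u).
Expanding and collecting terms gives h(u) = -2u^2 + 3u + 4.
Evaluating at u = 5: h(5) = -31.

-31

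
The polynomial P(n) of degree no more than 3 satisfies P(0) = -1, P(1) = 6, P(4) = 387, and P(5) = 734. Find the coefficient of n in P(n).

-3

Write P(n) = an^3 + bn^2 + cn + d. Substituting each data point gives a linear system:
  d = -1
  a + b + c + d = 6
  64a + 16b + 4c + d = 387
  125a + 25b + 5c + d = 734
Solving the system yields a = 5, b = 5, c = -3, d = -1.
So P(n) = 5n^3 + 5n^2 - 3n - 1.
The coefficient of n is -3.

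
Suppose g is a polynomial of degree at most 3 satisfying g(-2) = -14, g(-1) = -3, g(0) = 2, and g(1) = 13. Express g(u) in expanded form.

g(u) = 2u^3 + 3u^2 + 6u + 2

Write g(u) = au^3 + bu^2 + cu + d. Substituting each data point gives a linear system:
  -8a + 4b - 2c + d = -14
  -a + b - c + d = -3
  d = 2
  a + b + c + d = 13
Solving the system yields a = 2, b = 3, c = 6, d = 2.
So g(u) = 2u^3 + 3u^2 + 6u + 2.
Check: g(-1) = -3. ✓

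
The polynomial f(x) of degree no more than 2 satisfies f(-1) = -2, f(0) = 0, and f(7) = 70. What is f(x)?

Write f(x) = ax^2 + bx + c. Substituting each data point gives a linear system:
  a - b + c = -2
  c = 0
  49a + 7b + c = 70
Solving the system yields a = 1, b = 3, c = 0.
So f(x) = x² + 3x.
Check: f(7) = 70. ✓

f(x) = x^2 + 3x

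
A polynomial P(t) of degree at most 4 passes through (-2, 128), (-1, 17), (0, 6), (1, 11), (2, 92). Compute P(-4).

1706

Using the Lagrange interpolation formula with nodes -2, -1, 0, 1, 2:
  L_0(t) = (t + 1)t(t - 1)(t - 2) / 24
  L_1(t) = (t + 2)t(t - 1)(t - 2) / -6
  L_2(t) = (t + 2)(t + 1)(t - 1)(t - 2) / 4
  L_3(t) = (t + 2)(t + 1)t(t - 2) / -6
  L_4(t) = (t + 2)(t + 1)t(t - 1) / 24
Then P(t) = 128·L_0(t) + 17·L_1(t) + 6·L_2(t) + 11·L_3(t) + 92·L_4(t).
Expanding and collecting terms gives P(t) = 6t^4 - 2t^3 + 2t^2 - t + 6.
Evaluating at t = -4: P(-4) = 1706.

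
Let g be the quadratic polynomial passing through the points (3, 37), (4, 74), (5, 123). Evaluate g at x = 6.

184

Write g(x) = ax^2 + bx + c. Substituting each data point gives a linear system:
  9a + 3b + c = 37
  16a + 4b + c = 74
  25a + 5b + c = 123
Solving the system yields a = 6, b = -5, c = -2.
So g(x) = 6x² - 5x - 2.
Then g(6) = 184.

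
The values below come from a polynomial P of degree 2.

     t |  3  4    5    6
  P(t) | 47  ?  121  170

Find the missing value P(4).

On equispaced nodes a degree-2 polynomial has vanishing third forward difference, so
  - P(3) + 3·P(4) - 3·P(5) + P(6) = 0.
Substituting the known values and solving for P(4):
  3·P(4) = 240
  P(4) = 80.

80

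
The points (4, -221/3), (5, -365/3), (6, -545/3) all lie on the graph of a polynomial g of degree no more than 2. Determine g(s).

Using the Lagrange interpolation formula with nodes 4, 5, 6:
  L_0(s) = (s - 5)(s - 6) / 2
  L_1(s) = (s - 4)(s - 6) / -1
  L_2(s) = (s - 4)(s - 5) / 2
Then g(s) = -221/3·L_0(s) - 365/3·L_1(s) - 545/3·L_2(s).
Expanding and collecting terms gives g(s) = -6s² + 6s - 5/3.
Check: g(5) = -365/3. ✓

g(s) = -6s^2 + 6s - 5/3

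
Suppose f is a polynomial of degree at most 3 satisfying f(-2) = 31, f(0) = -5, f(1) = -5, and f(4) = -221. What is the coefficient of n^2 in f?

2

Write f(n) = an^3 + bn^2 + cn + d. Substituting each data point gives a linear system:
  -8a + 4b - 2c + d = 31
  d = -5
  a + b + c + d = -5
  64a + 16b + 4c + d = -221
Solving the system yields a = -4, b = 2, c = 2, d = -5.
So f(n) = -4n^3 + 2n^2 + 2n - 5.
The coefficient of n^2 is 2.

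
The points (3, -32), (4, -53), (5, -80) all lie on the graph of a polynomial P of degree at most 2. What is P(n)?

Write P(n) = an^2 + bn + c. Substituting each data point gives a linear system:
  9a + 3b + c = -32
  16a + 4b + c = -53
  25a + 5b + c = -80
Solving the system yields a = -3, b = 0, c = -5.
So P(n) = -3n^2 - 5.
Check: P(4) = -53. ✓

P(n) = -3n^2 - 5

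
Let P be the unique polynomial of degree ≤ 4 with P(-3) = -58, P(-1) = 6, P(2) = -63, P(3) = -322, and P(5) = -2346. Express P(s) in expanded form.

P(s) = -3s^4 - 5s^3 + 6s^2 + s - 1

Using the Lagrange interpolation formula with nodes -3, -1, 2, 3, 5:
  L_0(s) = (s + 1)(s - 2)(s - 3)(s - 5) / 480
  L_1(s) = (s + 3)(s - 2)(s - 3)(s - 5) / -144
  L_2(s) = (s + 3)(s + 1)(s - 3)(s - 5) / 45
  L_3(s) = (s + 3)(s + 1)(s - 2)(s - 5) / -48
  L_4(s) = (s + 3)(s + 1)(s - 2)(s - 3) / 288
Then P(s) = -58·L_0(s) + 6·L_1(s) - 63·L_2(s) - 322·L_3(s) - 2346·L_4(s).
Expanding and collecting terms gives P(s) = -3s^4 - 5s^3 + 6s^2 + s - 1.
Check: P(5) = -2346. ✓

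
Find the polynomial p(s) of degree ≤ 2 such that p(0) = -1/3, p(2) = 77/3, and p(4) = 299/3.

Write p(s) = as^2 + bs + c. Substituting each data point gives a linear system:
  c = -1/3
  4a + 2b + c = 77/3
  16a + 4b + c = 299/3
Solving the system yields a = 6, b = 1, c = -1/3.
So p(s) = 6s² + s - 1/3.
Check: p(4) = 299/3. ✓

p(s) = 6s^2 + s - 1/3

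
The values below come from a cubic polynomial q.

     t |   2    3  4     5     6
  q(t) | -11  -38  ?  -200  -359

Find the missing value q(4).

-97

On equispaced nodes a degree-3 polynomial has vanishing fourth forward difference, so
  q(2) - 4·q(3) + 6·q(4) - 4·q(5) + q(6) = 0.
Substituting the known values and solving for q(4):
  6·q(4) = -582
  q(4) = -97.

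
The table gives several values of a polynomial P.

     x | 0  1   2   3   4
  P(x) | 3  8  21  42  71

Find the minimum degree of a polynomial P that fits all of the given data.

Forward differences of the values at x = 0, 1, 2, 3, 4:
  P  : 3  8  21  42  71
  Δ  : 5  13  21  29
  Δ^2: 8  8  8
  Δ^3: 0  0
  Δ^4: 0
The second differences are constant (8) and nonzero, while all higher differences vanish, so the minimal degree is 2.

2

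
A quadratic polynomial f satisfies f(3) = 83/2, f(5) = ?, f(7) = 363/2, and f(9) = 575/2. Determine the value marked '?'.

199/2

The 3 known points determine the degree-2 polynomial uniquely.
Write f(n) = an^2 + bn + c. Substituting each data point gives a linear system:
  9a + 3b + c = 83/2
  49a + 7b + c = 363/2
  81a + 9b + c = 575/2
Solving the system yields a = 3, b = 5, c = -1/2.
So f(n) = 3n^2 + 5n - 1/2.
Then f(5) = 199/2.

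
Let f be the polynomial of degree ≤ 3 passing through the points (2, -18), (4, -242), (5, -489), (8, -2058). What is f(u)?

Using the Lagrange interpolation formula with nodes 2, 4, 5, 8:
  L_0(u) = (u - 4)(u - 5)(u - 8) / -36
  L_1(u) = (u - 2)(u - 5)(u - 8) / 8
  L_2(u) = (u - 2)(u - 4)(u - 8) / -9
  L_3(u) = (u - 2)(u - 4)(u - 5) / 72
Then f(u) = -18·L_0(u) - 242·L_1(u) - 489·L_2(u) - 2058·L_3(u).
Expanding and collecting terms gives f(u) = -4u^3 - u^2 + 6u + 6.
Check: f(5) = -489. ✓

f(u) = -4u^3 - u^2 + 6u + 6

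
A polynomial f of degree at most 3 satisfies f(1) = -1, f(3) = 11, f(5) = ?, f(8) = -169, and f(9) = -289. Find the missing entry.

-1

The 4 known points determine the degree-3 polynomial uniquely.
Write f(u) = au^3 + bu^2 + cu + d. Substituting each data point gives a linear system:
  a + b + c + d = -1
  27a + 9b + 3c + d = 11
  512a + 64b + 8c + d = -169
  729a + 81b + 9c + d = -289
Solving the system yields a = -1, b = 6, c = -5, d = -1.
So f(u) = -u^3 + 6u^2 - 5u - 1.
Then f(5) = -1.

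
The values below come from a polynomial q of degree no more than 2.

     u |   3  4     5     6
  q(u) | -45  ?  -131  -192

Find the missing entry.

-82

On equispaced nodes a degree-2 polynomial has vanishing third forward difference, so
  - q(3) + 3·q(4) - 3·q(5) + q(6) = 0.
Substituting the known values and solving for q(4):
  3·q(4) = -246
  q(4) = -82.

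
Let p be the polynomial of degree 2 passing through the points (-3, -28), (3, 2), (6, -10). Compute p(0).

Write p(s) = as^2 + bs + c. Substituting each data point gives a linear system:
  9a - 3b + c = -28
  9a + 3b + c = 2
  36a + 6b + c = -10
Solving the system yields a = -1, b = 5, c = -4.
So p(s) = -s^2 + 5s - 4.
Then p(0) = -4.

-4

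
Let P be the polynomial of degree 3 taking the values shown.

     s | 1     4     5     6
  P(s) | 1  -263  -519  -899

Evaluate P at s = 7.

Using the Lagrange interpolation formula with nodes 1, 4, 5, 6:
  L_0(s) = (s - 4)(s - 5)(s - 6) / -60
  L_1(s) = (s - 1)(s - 5)(s - 6) / 6
  L_2(s) = (s - 1)(s - 4)(s - 6) / -4
  L_3(s) = (s - 1)(s - 4)(s - 5) / 10
Then P(s) = 1·L_0(s) - 263·L_1(s) - 519·L_2(s) - 899·L_3(s).
Expanding and collecting terms gives P(s) = -4s³ - 2s² + 6s + 1.
Evaluating at s = 7: P(7) = -1427.

-1427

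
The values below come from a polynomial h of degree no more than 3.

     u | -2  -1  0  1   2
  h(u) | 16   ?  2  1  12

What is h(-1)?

9

The 4 known points determine the degree-3 polynomial uniquely.
Write h(u) = au^3 + bu^2 + cu + d. Substituting each data point gives a linear system:
  -8a + 4b - 2c + d = 16
  d = 2
  a + b + c + d = 1
  8a + 4b + 2c + d = 12
Solving the system yields a = 1, b = 3, c = -5, d = 2.
So h(u) = u³ + 3u² - 5u + 2.
Then h(-1) = 9.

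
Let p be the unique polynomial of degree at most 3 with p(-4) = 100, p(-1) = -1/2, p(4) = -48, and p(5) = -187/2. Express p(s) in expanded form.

Write p(s) = as^3 + bs^2 + cs + d. Substituting each data point gives a linear system:
  -64a + 16b - 4c + d = 100
  -a + b - c + d = -1/2
  64a + 16b + 4c + d = -48
  125a + 25b + 5c + d = -187/2
Solving the system yields a = -1, b = 2, c = -5/2, d = -6.
So p(s) = -s^3 + 2s^2 - (5/2)s - 6.
Check: p(5) = -187/2. ✓

p(s) = -s^3 + 2s^2 - (5/2)s - 6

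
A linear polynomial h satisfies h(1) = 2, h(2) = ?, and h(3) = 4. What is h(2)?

The 2 known points determine the degree-1 polynomial uniquely.
Write h(t) = at + b. Substituting each data point gives a linear system:
  a + b = 2
  3a + b = 4
Solving the system yields a = 1, b = 1.
So h(t) = t + 1.
Then h(2) = 3.

3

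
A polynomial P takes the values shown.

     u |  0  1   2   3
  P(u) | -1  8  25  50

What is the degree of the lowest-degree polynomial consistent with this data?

Forward differences of the values at u = 0, 1, 2, 3:
  P  : -1  8  25  50
  Δ  : 9  17  25
  Δ^2: 8  8
  Δ^3: 0
The second differences are constant (8) and nonzero, while all higher differences vanish, so the minimal degree is 2.

2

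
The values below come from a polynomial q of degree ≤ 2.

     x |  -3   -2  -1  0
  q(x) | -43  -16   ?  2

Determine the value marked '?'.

-1

The 3 known points determine the degree-2 polynomial uniquely.
Write q(x) = ax^2 + bx + c. Substituting each data point gives a linear system:
  9a - 3b + c = -43
  4a - 2b + c = -16
  c = 2
Solving the system yields a = -6, b = -3, c = 2.
So q(x) = -6x² - 3x + 2.
Then q(-1) = -1.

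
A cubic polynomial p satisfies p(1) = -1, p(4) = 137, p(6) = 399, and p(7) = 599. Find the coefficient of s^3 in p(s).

Write p(s) = as^3 + bs^2 + cs + d. Substituting each data point gives a linear system:
  a + b + c + d = -1
  64a + 16b + 4c + d = 137
  216a + 36b + 6c + d = 399
  343a + 49b + 7c + d = 599
Solving the system yields a = 1, b = 6, c = -5, d = -3.
So p(s) = s³ + 6s² - 5s - 3.
The leading coefficient is 1.

1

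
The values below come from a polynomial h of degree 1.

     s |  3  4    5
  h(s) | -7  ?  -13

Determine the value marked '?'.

On equispaced nodes a degree-1 polynomial has vanishing second forward difference, so
  h(3) - 2·h(4) + h(5) = 0.
Substituting the known values and solving for h(4):
  -2·h(4) = 20
  h(4) = -10.

-10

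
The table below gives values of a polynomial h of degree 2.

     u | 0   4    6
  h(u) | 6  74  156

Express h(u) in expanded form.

Using the Lagrange interpolation formula with nodes 0, 4, 6:
  L_0(u) = (u - 4)(u - 6) / 24
  L_1(u) = u(u - 6) / -8
  L_2(u) = u(u - 4) / 12
Then h(u) = 6·L_0(u) + 74·L_1(u) + 156·L_2(u).
Expanding and collecting terms gives h(u) = 4u² + u + 6.
Check: h(0) = 6. ✓

h(u) = 4u^2 + u + 6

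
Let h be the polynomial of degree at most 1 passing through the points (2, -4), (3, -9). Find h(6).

-24

Using the Lagrange interpolation formula with nodes 2, 3:
  L_0(x) = (x - 3) / -1
  L_1(x) = (x - 2) / 1
Then h(x) = -4·L_0(x) - 9·L_1(x).
Expanding and collecting terms gives h(x) = -5x + 6.
Evaluating at x = 6: h(6) = -24.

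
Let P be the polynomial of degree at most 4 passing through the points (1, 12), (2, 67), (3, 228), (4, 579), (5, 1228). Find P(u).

Write P(u) = au^4 + bu^3 + cu^2 + du + e. Substituting each data point gives a linear system:
  a + b + c + d + e = 12
  16a + 8b + 4c + 2d + e = 67
  81a + 27b + 9c + 3d + e = 228
  256a + 64b + 16c + 4d + e = 579
  625a + 125b + 25c + 5d + e = 1228
Solving the system yields a = 1, b = 4, c = 4, d = 0, e = 3.
So P(u) = u^4 + 4u^3 + 4u^2 + 3.
Check: P(4) = 579. ✓

P(u) = u^4 + 4u^3 + 4u^2 + 3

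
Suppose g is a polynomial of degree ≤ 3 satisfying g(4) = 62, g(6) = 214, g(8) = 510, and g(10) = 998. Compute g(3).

Forward differences of the values at t = 4, 6, 8, 10:
  g  : 62  214  510  998
  Δ  : 152  296  488
  Δ^2: 144  192
  Δ^3: 48
The third differences are constant, confirming degree 3.
Interpolating (Newton forward form) and evaluating at t = 3 gives g(3) = 25.

25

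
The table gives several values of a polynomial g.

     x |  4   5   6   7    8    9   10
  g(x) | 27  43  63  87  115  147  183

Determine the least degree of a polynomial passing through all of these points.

2

Forward differences of the values at x = 4, 5, 6, 7, 8, 9, 10:
  g  : 27  43  63  87  115  147  183
  Δ  : 16  20  24  28  32  36
  Δ^2: 4  4  4  4  4
  Δ^3: 0  0  0  0
  Δ^4: 0  0  0
  Δ^5: 0  0
  Δ^6: 0
The second differences are constant (4) and nonzero, while all higher differences vanish, so the minimal degree is 2.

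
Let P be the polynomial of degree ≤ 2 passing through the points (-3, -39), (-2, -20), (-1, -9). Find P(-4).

Forward differences of the values at n = -3, -2, -1:
  P  : -39  -20  -9
  Δ  : 19  11
  Δ^2: -8
The second differences are constant, confirming degree 2.
Interpolating (Newton forward form) and evaluating at n = -4 gives P(-4) = -66.

-66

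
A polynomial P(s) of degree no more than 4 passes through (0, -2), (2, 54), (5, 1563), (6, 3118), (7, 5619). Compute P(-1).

Using the Lagrange interpolation formula with nodes 0, 2, 5, 6, 7:
  L_0(s) = (s - 2)(s - 5)(s - 6)(s - 7) / 420
  L_1(s) = s(s - 5)(s - 6)(s - 7) / -120
  L_2(s) = s(s - 2)(s - 6)(s - 7) / 30
  L_3(s) = s(s - 2)(s - 5)(s - 7) / -24
  L_4(s) = s(s - 2)(s - 5)(s - 6) / 70
Then P(s) = -2·L_0(s) + 54·L_1(s) + 1563·L_2(s) + 3118·L_3(s) + 5619·L_4(s).
Expanding and collecting terms gives P(s) = 2s⁴ + 2s³ + 3s² - 2s - 2.
Evaluating at s = -1: P(-1) = 3.

3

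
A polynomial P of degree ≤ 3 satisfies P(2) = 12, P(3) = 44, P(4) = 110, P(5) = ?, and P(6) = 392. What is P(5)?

The 4 known points determine the degree-3 polynomial uniquely.
Write P(u) = au^3 + bu^2 + cu + d. Substituting each data point gives a linear system:
  8a + 4b + 2c + d = 12
  27a + 9b + 3c + d = 44
  64a + 16b + 4c + d = 110
  216a + 36b + 6c + d = 392
Solving the system yields a = 2, b = -1, c = -1, d = 2.
So P(u) = 2u³ - u² - u + 2.
Then P(5) = 222.

222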